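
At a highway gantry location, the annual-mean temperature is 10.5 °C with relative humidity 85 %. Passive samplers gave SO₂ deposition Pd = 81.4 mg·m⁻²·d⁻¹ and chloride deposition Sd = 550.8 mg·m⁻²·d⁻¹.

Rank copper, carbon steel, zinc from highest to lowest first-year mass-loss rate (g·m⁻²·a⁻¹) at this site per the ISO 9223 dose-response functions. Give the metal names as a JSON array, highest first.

copper: T>10 °C ⇒ hinge -0.080·(10.5−10) = -0.0400
  sulphur-dioxide contribution → 2.408 μm/a
  chloride contribution → 2.01 μm/a
  ⇒ r_corr(copper) = 4.418 μm/a
  mass loss = 4.418 μm/a × 8.96 g/cm³ = 39.58 g·m⁻²·a⁻¹
carbon steel: temperature factor f = -0.054·(0.5) = -0.0270
  sulphur-dioxide contribution → 92.91 μm/a
  chloride contribution → 128.4 μm/a
  ⇒ r_corr(carbon steel) = 221.3 μm/a
  mass loss = 221.3 μm/a × 7.85 g/cm³ = 1737 g·m⁻²·a⁻¹
zinc: T>10 °C ⇒ hinge -0.071·(10.5−10) = -0.0355
  sulphur-dioxide contribution → 4.305 μm/a
  chloride contribution → 3.078 μm/a
  total first-year rate 7.383 μm/a
  mass loss = 7.383 μm/a × 7.14 g/cm³ = 52.72 g·m⁻²·a⁻¹
Ordering by g·m⁻²·a⁻¹: carbon steel (1740) > zinc (52.7) > copper (39.6)

["carbon steel", "zinc", "copper"]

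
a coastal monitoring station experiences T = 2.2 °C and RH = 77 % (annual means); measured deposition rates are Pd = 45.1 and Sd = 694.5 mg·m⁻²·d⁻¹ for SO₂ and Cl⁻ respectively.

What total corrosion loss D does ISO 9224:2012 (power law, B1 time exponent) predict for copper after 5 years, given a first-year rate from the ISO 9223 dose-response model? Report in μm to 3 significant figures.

D(5) = 4.59 μm

copper: temperature factor f = +0.126·(-7.8) = -0.9828
  sulphur-dioxide contribution → 0.5018 μm/a
  chloride contribution → 1.068 μm/a
  total first-year rate 1.57 μm/a
ISO 9224: D(t) = r_corr · t^b with b = 0.667 (copper, B1)
  D(5) = 1.57 × 5^0.667 = 1.57 × 2.926 = 4.593 μm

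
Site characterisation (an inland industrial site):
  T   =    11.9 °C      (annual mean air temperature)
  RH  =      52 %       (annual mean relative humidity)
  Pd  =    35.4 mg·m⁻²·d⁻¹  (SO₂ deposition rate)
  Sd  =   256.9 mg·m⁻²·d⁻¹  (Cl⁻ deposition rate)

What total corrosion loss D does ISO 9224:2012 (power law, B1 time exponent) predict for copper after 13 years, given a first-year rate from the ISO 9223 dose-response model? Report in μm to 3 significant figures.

copper: f(T) = -0.080·(T−10) [T>10 °C] = -0.1520
  Pd branch = 0.0053·Pd^0.26·e^(0.059·RH+f) = 0.2474 μm/a
  Cl⁻ term: 0.01025·256.9^0.27·exp(0.036·52+0.049·11.9) = 0.5341
  r_corr = 0.2474 + 0.5341 = 0.7815 μm/a
Long-term exponent b (ISO 9224 Table 2, B1) = 0.667
  D(13) = 0.7815 × 13^0.667 = 0.7815 × 5.534 = 4.324 μm

D(13) = 4.32 μm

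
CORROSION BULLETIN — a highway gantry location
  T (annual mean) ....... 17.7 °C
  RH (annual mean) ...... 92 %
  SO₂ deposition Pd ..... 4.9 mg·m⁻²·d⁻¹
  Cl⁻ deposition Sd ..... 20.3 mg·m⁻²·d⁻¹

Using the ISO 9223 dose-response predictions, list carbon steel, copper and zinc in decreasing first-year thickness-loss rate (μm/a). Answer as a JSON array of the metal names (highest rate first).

["carbon steel", "copper", "zinc"]

carbon steel: temperature factor f = -0.054·(7.7) = -0.4158
  sulphur-dioxide contribution → 16.8 μm/a
  chloride contribution → 27.88 μm/a
  ⇒ r_corr(carbon steel) = 44.68 μm/a
copper: temperature factor f = -0.080·(7.7) = -0.6160
  sulphur-dioxide contribution → 0.9853 μm/a
  chloride contribution → 1.509 μm/a
  total first-year rate 2.495 μm/a
zinc: temperature factor f = -0.071·(7.7) = -0.5467
  sulphur-dioxide contribution → 1.035 μm/a
  chloride contribution → 0.9148 μm/a
  total first-year rate 1.949 μm/a
Ordering by μm/a: carbon steel (44.7) > copper (2.49) > zinc (1.95)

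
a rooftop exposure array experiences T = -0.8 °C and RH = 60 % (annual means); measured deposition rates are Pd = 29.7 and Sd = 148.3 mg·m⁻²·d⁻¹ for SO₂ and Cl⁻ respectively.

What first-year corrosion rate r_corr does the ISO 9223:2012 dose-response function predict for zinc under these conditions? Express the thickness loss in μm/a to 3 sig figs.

zinc: temperature factor f = +0.038·(-10.8) = -0.4104
  Pd branch = 0.0129·Pd^0.44·e^(0.046·RH+f) = 0.6012 μm/a
  Sd branch = 0.0175·Sd^0.57·e^(0.008·RH+0.085·T) = 0.4566 μm/a
  r_corr = 0.6012 + 0.4566 = 1.058 μm/a

r_corr = 1.06 μm/a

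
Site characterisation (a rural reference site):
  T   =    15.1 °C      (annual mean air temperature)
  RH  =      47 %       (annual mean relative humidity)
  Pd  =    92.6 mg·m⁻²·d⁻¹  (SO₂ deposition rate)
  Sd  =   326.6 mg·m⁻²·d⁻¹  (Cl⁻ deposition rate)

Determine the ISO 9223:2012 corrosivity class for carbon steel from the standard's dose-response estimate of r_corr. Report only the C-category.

C4

carbon steel: temperature factor f = -0.054·(5.1) = -0.2754
  Pd branch = 1.77·Pd^0.52·e^(0.02·RH+f) = 36.24 μm/a
  Cl⁻ term: 0.102·326.6^0.62·exp(0.033·47+0.04·15.1) = 31.86
  r_corr = 36.24 + 31.86 = 68.1 μm/a
Category bounds: 50…80 μm/a bracket r_corr ⇒ C4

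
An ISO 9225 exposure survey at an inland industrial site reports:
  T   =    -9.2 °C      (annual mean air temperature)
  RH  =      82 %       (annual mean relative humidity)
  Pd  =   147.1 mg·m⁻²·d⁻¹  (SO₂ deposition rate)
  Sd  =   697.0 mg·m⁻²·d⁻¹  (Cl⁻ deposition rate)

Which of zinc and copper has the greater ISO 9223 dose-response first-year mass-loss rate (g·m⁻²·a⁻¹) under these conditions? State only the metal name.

zinc

zinc: T≤10 °C ⇒ hinge +0.038·(-9.2−10) = -0.7296
  Pd branch = 0.0129·Pd^0.44·e^(0.046·RH+f) = 2.43 μm/a
  Sd branch = 0.0175·Sd^0.57·e^(0.008·RH+0.085·T) = 0.6441 μm/a
  sum: 2.43 + 0.6441 → r_corr = 3.074 μm/a
  mass loss = 3.074 μm/a × 7.14 g/cm³ = 21.95 g·m⁻²·a⁻¹
copper: temperature factor f = +0.126·(-19.2) = -2.4192
  Pd branch = 0.0053·Pd^0.26·e^(0.059·RH+f) = 0.2179 μm/a
  Sd branch = 0.01025·Sd^0.27·e^(0.036·RH+0.049·T) = 0.7322 μm/a
  sum: 0.2179 + 0.7322 → r_corr = 0.9502 μm/a
  mass loss = 0.9502 μm/a × 8.96 g/cm³ = 8.514 g·m⁻²·a⁻¹
Ordering by g·m⁻²·a⁻¹: zinc (22) > copper (8.51)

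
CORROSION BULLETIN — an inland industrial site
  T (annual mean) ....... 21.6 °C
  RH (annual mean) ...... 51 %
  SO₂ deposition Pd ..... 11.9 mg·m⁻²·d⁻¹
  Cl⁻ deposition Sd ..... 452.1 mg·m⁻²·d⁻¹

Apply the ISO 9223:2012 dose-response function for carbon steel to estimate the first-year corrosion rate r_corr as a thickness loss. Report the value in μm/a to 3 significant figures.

carbon steel: T>10 °C ⇒ hinge -0.054·(21.6−10) = -0.6264
  SO₂ term: 1.77·11.9^0.52·exp(0.02·51-0.6264) = 9.51
  Cl⁻ term: 0.102·452.1^0.62·exp(0.033·51+0.04·21.6) = 57.68
  r_corr = 9.51 + 57.68 = 67.19 μm/a

r_corr = 67.2 μm/a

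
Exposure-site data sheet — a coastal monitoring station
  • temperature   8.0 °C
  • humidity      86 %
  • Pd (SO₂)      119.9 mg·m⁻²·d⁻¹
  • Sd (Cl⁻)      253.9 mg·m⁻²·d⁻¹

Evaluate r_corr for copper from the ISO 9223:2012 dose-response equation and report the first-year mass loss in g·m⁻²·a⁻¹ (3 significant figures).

r_corr = 33.9 g·m⁻²·a⁻¹

copper: T≤10 °C ⇒ hinge +0.126·(8.0−10) = -0.2520
  SO₂ term: 0.0053·119.9^0.26·exp(0.059·86-0.2520) = 2.285
  Sd branch = 0.01025·Sd^0.27·e^(0.036·RH+0.049·T) = 1.496 μm/a
  r_corr = 2.285 + 1.496 = 3.781 μm/a
Convert to mass loss: 3.781 μm/a × 8.96 g/cm³ = 33.88 g·m⁻²·a⁻¹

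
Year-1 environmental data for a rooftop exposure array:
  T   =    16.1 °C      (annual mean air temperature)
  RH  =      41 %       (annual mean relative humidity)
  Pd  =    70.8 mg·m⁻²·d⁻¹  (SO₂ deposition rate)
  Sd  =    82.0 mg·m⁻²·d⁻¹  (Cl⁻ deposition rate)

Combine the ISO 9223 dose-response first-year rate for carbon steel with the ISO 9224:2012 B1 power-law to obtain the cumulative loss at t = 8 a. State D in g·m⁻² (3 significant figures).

D(8) = 886 g·m⁻²

carbon steel: T>10 °C ⇒ hinge -0.054·(16.1−10) = -0.3294
  SO₂ term: 1.77·70.8^0.52·exp(0.02·41-0.3294) = 26.49
  Sd branch = 0.102·Sd^0.62·e^(0.033·RH+0.04·T) = 11.55 μm/a
  r_corr = 26.49 + 11.55 = 38.03 μm/a
ISO 9224: D(t) = r_corr · t^b with b = 0.523 (carbon steel, B1)
  D(8) = 38.03 × 8^0.523 = 38.03 × 2.967 = 112.8 μm
  Mass loss = 112.8 μm × 7.85 g/cm³ = 885.9 g·m⁻²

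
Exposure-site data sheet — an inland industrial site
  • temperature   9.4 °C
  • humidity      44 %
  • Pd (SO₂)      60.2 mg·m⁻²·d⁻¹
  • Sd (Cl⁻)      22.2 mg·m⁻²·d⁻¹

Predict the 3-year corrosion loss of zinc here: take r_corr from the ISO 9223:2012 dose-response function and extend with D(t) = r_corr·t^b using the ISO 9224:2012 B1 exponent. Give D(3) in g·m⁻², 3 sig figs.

D(3) = 15.7 g·m⁻²

zinc: f(T) = +0.038·(T−10) [T≤10 °C] = -0.0228
  SO₂ term: 0.0129·60.2^0.44·exp(0.046·44-0.0228) = 0.5791
  Cl⁻ term: 0.0175·22.2^0.57·exp(0.008·44+0.085·9.4) = 0.3238
  r_corr = 0.5791 + 0.3238 = 0.9029 μm/a
ISO 9224: D(t) = r_corr · t^b with b = 0.813 (zinc, B1)
  D(3) = 0.9029 × 3^0.813 = 0.9029 × 2.443 = 2.206 μm
  Mass loss = 2.206 μm × 7.14 g/cm³ = 15.75 g·m⁻²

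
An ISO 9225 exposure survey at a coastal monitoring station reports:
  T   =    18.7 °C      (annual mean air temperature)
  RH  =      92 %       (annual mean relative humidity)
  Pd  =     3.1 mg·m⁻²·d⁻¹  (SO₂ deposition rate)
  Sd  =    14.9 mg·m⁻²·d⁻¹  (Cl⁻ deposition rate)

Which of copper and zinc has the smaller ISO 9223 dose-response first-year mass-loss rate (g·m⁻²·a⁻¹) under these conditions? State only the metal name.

copper: T>10 °C ⇒ hinge -0.080·(18.7−10) = -0.6960
  SO₂ term: 0.0053·3.1^0.26·exp(0.059·92-0.6960) = 0.8074
  Sd branch = 0.01025·Sd^0.27·e^(0.036·RH+0.049·T) = 1.458 μm/a
  sum: 0.8074 + 1.458 → r_corr = 2.266 μm/a
  mass loss = 2.266 μm/a × 8.96 g/cm³ = 20.3 g·m⁻²·a⁻¹
zinc: temperature factor f = -0.071·(8.7) = -0.6177
  Pd branch = 0.0129·Pd^0.44·e^(0.046·RH+f) = 0.7879 μm/a
  Sd branch = 0.0175·Sd^0.57·e^(0.008·RH+0.085·T) = 0.835 μm/a
  r_corr = 0.7879 + 0.835 = 1.623 μm/a
  mass loss = 1.623 μm/a × 7.14 g/cm³ = 11.59 g·m⁻²·a⁻¹
Ordering by g·m⁻²·a⁻¹: copper (20.3) > zinc (11.6)

zinc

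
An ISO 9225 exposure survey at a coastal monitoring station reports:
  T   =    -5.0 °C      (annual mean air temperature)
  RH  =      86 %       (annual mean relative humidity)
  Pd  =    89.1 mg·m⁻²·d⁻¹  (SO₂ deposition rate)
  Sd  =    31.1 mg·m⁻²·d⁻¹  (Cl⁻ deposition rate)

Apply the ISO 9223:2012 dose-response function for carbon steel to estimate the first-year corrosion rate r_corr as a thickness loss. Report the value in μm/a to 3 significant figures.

carbon steel: temperature factor f = +0.150·(-15.0) = -2.2500
  SO₂ term: 1.77·89.1^0.52·exp(0.02·86-2.2500) = 10.76
  Sd branch = 0.102·Sd^0.62·e^(0.033·RH+0.04·T) = 12.02 μm/a
  sum: 10.76 + 12.02 → r_corr = 22.77 μm/a

r_corr = 22.8 μm/a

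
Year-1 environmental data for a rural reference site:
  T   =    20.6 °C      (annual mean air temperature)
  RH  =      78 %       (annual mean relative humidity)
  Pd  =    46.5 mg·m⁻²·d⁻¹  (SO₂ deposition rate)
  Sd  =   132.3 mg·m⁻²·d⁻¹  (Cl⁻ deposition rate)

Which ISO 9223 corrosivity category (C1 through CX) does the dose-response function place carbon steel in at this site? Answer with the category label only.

carbon steel: f(T) = -0.054·(T−10) [T>10 °C] = -0.5724
  sulphur-dioxide contribution → 34.99 μm/a
  chloride contribution → 63.05 μm/a
  ⇒ r_corr(carbon steel) = 98.04 μm/a
98 μm/a falls in (80, 200] for carbon steel → category C5

C5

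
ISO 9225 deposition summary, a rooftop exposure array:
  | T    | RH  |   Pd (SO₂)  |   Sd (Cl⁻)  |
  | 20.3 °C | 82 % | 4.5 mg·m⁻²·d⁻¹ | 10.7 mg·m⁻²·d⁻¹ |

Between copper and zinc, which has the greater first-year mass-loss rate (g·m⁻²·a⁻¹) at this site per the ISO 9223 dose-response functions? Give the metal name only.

copper

copper: f(T) = -0.080·(T−10) [T>10 °C] = -0.8240
  sulphur-dioxide contribution → 0.4339 μm/a
  chloride contribution → 1.006 μm/a
  total first-year rate 1.44 μm/a
  mass loss = 1.44 μm/a × 8.96 g/cm³ = 12.9 g·m⁻²·a⁻¹
zinc: f(T) = -0.071·(T−10) [T>10 °C] = -0.7313
  sulphur-dioxide contribution → 0.5231 μm/a
  chloride contribution → 0.7312 μm/a
  total first-year rate 1.254 μm/a
  mass loss = 1.254 μm/a × 7.14 g/cm³ = 8.956 g·m⁻²·a⁻¹
Ordering by g·m⁻²·a⁻¹: copper (12.9) > zinc (8.96)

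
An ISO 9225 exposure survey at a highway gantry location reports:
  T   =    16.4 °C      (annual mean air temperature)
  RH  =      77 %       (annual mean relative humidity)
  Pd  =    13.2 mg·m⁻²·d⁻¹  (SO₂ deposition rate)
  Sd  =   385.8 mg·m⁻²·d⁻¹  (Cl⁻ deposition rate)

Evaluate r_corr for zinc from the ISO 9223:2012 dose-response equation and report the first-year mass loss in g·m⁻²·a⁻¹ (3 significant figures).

r_corr = 34.1 g·m⁻²·a⁻¹

zinc: temperature factor f = -0.071·(6.4) = -0.4544
  SO₂ term: 0.0129·13.2^0.44·exp(0.046·77-0.4544) = 0.8802
  Sd branch = 0.0175·Sd^0.57·e^(0.008·RH+0.085·T) = 3.892 μm/a
  sum: 0.8802 + 3.892 → r_corr = 4.772 μm/a
Convert to mass loss: 4.772 μm/a × 7.14 g/cm³ = 34.07 g·m⁻²·a⁻¹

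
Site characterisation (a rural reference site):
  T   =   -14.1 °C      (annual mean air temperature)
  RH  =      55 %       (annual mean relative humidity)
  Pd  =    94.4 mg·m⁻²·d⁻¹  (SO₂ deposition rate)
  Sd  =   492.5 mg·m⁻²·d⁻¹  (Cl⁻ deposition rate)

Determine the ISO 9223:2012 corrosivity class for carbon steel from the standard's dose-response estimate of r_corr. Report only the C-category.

carbon steel: temperature factor f = +0.150·(-24.1) = -3.6150
  SO₂ term: 1.77·94.4^0.52·exp(0.02·55-3.6150) = 1.523
  Sd branch = 0.102·Sd^0.62·e^(0.033·RH+0.04·T) = 16.64 μm/a
  r_corr = 1.523 + 16.64 = 18.16 μm/a
18.2 μm/a falls in (1.3, 25] for carbon steel → category C2

C2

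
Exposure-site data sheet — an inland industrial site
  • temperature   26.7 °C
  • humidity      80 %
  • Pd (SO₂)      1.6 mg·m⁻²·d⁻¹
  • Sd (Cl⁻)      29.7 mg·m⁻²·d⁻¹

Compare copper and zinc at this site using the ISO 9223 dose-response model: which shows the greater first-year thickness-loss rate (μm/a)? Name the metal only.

copper: T>10 °C ⇒ hinge -0.080·(26.7−10) = -1.3360
  SO₂ term: 0.0053·1.6^0.26·exp(0.059·80-1.3360) = 0.1766
  Cl⁻ term: 0.01025·29.7^0.27·exp(0.036·80+0.049·26.7) = 1.688
  r_corr = 0.1766 + 1.688 = 1.864 μm/a
zinc: T>10 °C ⇒ hinge -0.071·(26.7−10) = -1.1857
  Pd branch = 0.0129·Pd^0.44·e^(0.046·RH+f) = 0.1922 μm/a
  Cl⁻ term: 0.0175·29.7^0.57·exp(0.008·80+0.085·26.7) = 2.219
  sum: 0.1922 + 2.219 → r_corr = 2.411 μm/a
Ordering by μm/a: zinc (2.41) > copper (1.86)

zinc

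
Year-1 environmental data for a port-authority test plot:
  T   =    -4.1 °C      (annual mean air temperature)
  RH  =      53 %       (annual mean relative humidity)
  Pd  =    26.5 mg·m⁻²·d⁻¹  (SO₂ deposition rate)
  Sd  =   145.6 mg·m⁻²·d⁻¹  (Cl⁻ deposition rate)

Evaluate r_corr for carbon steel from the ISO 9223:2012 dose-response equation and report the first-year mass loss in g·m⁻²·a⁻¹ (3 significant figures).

carbon steel: temperature factor f = +0.150·(-14.1) = -2.1150
  Pd branch = 1.77·Pd^0.52·e^(0.02·RH+f) = 3.388 μm/a
  Cl⁻ term: 0.102·145.6^0.62·exp(0.033·53+0.04·-4.1) = 10.92
  sum: 3.388 + 10.92 → r_corr = 14.3 μm/a
Convert to mass loss: 14.3 μm/a × 7.85 g/cm³ = 112.3 g·m⁻²·a⁻¹

r_corr = 112 g·m⁻²·a⁻¹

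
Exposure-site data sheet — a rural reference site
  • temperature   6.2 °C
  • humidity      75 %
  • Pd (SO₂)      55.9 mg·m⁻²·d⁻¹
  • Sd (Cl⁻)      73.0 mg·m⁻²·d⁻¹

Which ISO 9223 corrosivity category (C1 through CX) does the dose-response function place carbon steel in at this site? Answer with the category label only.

C4

carbon steel: temperature factor f = +0.150·(-3.8) = -0.5700
  SO₂ term: 1.77·55.9^0.52·exp(0.02·75-0.5700) = 36.35
  Cl⁻ term: 0.102·73.0^0.62·exp(0.033·75+0.04·6.2) = 22.2
  sum: 36.35 + 22.2 → r_corr = 58.56 μm/a
Category bounds: 50…80 μm/a bracket r_corr ⇒ C4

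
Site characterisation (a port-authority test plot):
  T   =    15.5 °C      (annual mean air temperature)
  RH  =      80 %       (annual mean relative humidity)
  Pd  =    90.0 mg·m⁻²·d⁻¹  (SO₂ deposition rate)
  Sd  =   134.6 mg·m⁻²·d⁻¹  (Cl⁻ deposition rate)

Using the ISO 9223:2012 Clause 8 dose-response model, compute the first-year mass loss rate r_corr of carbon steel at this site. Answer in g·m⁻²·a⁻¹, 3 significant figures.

carbon steel: T>10 °C ⇒ hinge -0.054·(15.5−10) = -0.2970
  Pd branch = 1.77·Pd^0.52·e^(0.02·RH+f) = 67.62 μm/a
  Sd branch = 0.102·Sd^0.62·e^(0.033·RH+0.04·T) = 55.51 μm/a
  sum: 67.62 + 55.51 → r_corr = 123.1 μm/a
Convert to mass loss: 123.1 μm/a × 7.85 g/cm³ = 966.6 g·m⁻²·a⁻¹

r_corr = 967 g·m⁻²·a⁻¹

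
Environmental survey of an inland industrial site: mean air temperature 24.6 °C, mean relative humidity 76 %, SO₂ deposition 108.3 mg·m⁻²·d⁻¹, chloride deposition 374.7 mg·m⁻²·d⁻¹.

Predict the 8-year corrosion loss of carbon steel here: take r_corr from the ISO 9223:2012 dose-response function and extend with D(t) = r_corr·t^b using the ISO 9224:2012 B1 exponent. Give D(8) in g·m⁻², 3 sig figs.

carbon steel: temperature factor f = -0.054·(14.6) = -0.7884
  Pd branch = 1.77·Pd^0.52·e^(0.02·RH+f) = 42.04 μm/a
  Sd branch = 0.102·Sd^0.62·e^(0.033·RH+0.04·T) = 132.1 μm/a
  r_corr = 42.04 + 132.1 = 174.1 μm/a
Power-law: D(8) = r_corr · 8^0.523
  D(8) = 174.1 × 8^0.523 = 174.1 × 2.967 = 516.6 μm
  Mass loss = 516.6 μm × 7.85 g/cm³ = 4056 g·m⁻²

D(8) = 4.06e+03 g·m⁻²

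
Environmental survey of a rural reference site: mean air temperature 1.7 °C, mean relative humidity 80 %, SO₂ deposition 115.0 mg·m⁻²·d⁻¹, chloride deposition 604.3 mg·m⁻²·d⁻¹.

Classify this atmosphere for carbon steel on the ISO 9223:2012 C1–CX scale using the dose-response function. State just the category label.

carbon steel: T≤10 °C ⇒ hinge +0.150·(1.7−10) = -1.2450
  SO₂ term: 1.77·115.0^0.52·exp(0.02·80-1.2450) = 29.77
  Cl⁻ term: 0.102·604.3^0.62·exp(0.033·80+0.04·1.7) = 81.1
  r_corr = 29.77 + 81.1 = 110.9 μm/a
111 μm/a falls in (80, 200] for carbon steel → category C5

C5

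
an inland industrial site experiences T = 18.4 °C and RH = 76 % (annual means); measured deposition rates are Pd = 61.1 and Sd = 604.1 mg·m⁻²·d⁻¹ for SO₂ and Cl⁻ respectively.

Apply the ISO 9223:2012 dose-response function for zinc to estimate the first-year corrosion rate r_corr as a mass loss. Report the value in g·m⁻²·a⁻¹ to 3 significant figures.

zinc: temperature factor f = -0.071·(8.4) = -0.5964
  sulphur-dioxide contribution → 1.431 μm/a
  chloride contribution → 5.91 μm/a
  total first-year rate 7.341 μm/a
Convert to mass loss: 7.341 μm/a × 7.14 g/cm³ = 52.41 g·m⁻²·a⁻¹

r_corr = 52.4 g·m⁻²·a⁻¹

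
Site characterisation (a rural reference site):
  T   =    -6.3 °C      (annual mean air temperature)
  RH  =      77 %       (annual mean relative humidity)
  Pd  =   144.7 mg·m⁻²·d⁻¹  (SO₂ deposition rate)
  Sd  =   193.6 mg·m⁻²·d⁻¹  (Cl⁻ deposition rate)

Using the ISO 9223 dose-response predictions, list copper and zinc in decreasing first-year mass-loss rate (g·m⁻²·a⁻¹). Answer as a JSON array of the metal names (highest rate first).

["zinc", "copper"]

copper: f(T) = +0.126·(T−10) [T≤10 °C] = -2.0538
  Pd branch = 0.0053·Pd^0.26·e^(0.059·RH+f) = 0.2328 μm/a
  Sd branch = 0.01025·Sd^0.27·e^(0.036·RH+0.049·T) = 0.4989 μm/a
  sum: 0.2328 + 0.4989 → r_corr = 0.7317 μm/a
  mass loss = 0.7317 μm/a × 8.96 g/cm³ = 6.556 g·m⁻²·a⁻¹
zinc: f(T) = +0.038·(T−10) [T≤10 °C] = -0.6194
  Pd branch = 0.0129·Pd^0.44·e^(0.046·RH+f) = 2.14 μm/a
  Cl⁻ term: 0.0175·193.6^0.57·exp(0.008·77+0.085·-6.3) = 0.3815
  sum: 2.14 + 0.3815 → r_corr = 2.522 μm/a
  mass loss = 2.522 μm/a × 7.14 g/cm³ = 18.01 g·m⁻²·a⁻¹
Ordering by g·m⁻²·a⁻¹: zinc (18) > copper (6.56)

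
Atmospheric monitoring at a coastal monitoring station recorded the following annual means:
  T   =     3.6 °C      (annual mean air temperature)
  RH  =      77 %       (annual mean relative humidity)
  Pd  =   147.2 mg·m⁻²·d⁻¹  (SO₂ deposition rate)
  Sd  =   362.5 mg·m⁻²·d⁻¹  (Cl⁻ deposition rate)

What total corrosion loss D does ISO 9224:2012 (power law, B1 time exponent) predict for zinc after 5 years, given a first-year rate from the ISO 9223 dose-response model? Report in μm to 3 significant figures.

D(5) = 16.3 μm

zinc: temperature factor f = +0.038·(-6.4) = -0.2432
  SO₂ term: 0.0129·147.2^0.44·exp(0.046·77-0.2432) = 3.141
  Sd branch = 0.0175·Sd^0.57·e^(0.008·RH+0.085·T) = 1.266 μm/a
  r_corr = 3.141 + 1.266 = 4.407 μm/a
ISO 9224: D(t) = r_corr · t^b with b = 0.813 (zinc, B1)
  D(5) = 4.407 × 5^0.813 = 4.407 × 3.701 = 16.31 μm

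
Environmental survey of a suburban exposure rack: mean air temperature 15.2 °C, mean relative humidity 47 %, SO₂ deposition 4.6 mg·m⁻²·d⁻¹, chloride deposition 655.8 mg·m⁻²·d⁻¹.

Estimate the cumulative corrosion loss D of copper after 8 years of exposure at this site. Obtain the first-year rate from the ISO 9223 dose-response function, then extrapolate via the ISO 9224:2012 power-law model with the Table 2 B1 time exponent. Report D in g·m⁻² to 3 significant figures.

copper: temperature factor f = -0.080·(5.2) = -0.4160
  SO₂ term: 0.0053·4.6^0.26·exp(0.059·47-0.4160) = 0.08322
  Cl⁻ term: 0.01025·655.8^0.27·exp(0.036·47+0.049·15.2) = 0.6754
  r_corr = 0.08322 + 0.6754 = 0.7586 μm/a
Long-term exponent b (ISO 9224 Table 2, B1) = 0.667
  D(8) = 0.7586 × 8^0.667 = 0.7586 × 4.003 = 3.036 μm
  Mass loss = 3.036 μm × 8.96 g/cm³ = 27.21 g·m⁻²

D(8) = 27.2 g·m⁻²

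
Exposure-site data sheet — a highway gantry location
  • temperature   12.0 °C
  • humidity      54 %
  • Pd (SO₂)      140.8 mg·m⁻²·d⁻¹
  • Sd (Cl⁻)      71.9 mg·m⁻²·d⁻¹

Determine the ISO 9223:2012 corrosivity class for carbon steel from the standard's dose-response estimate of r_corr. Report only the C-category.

C4

carbon steel: f(T) = -0.054·(T−10) [T>10 °C] = -0.1080
  SO₂ term: 1.77·140.8^0.52·exp(0.02·54-0.1080) = 61.29
  Cl⁻ term: 0.102·71.9^0.62·exp(0.033·54+0.04·12.0) = 13.87
  r_corr = 61.29 + 13.87 = 75.16 μm/a
ISO 9223 Table 2 (carbon steel): 50 < 75.2 ≤ 80 μm/a ⇒ C4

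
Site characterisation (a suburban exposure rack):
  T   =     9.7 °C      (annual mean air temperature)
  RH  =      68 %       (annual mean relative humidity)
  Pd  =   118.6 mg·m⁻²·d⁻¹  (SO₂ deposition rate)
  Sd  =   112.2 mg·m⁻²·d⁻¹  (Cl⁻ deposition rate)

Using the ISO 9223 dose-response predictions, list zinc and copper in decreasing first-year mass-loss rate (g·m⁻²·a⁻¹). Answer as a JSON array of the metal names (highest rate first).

["zinc", "copper"]

zinc: T≤10 °C ⇒ hinge +0.038·(9.7−10) = -0.0114
  Pd branch = 0.0129·Pd^0.44·e^(0.046·RH+f) = 2.381 μm/a
  Cl⁻ term: 0.0175·112.2^0.57·exp(0.008·68+0.085·9.7) = 1.014
  r_corr = 2.381 + 1.014 = 3.394 μm/a
  mass loss = 3.394 μm/a × 7.14 g/cm³ = 24.24 g·m⁻²·a⁻¹
copper: T≤10 °C ⇒ hinge +0.126·(9.7−10) = -0.0378
  SO₂ term: 0.0053·118.6^0.26·exp(0.059·68-0.0378) = 0.9761
  Sd branch = 0.01025·Sd^0.27·e^(0.036·RH+0.049·T) = 0.682 μm/a
  r_corr = 0.9761 + 0.682 = 1.658 μm/a
  mass loss = 1.658 μm/a × 8.96 g/cm³ = 14.86 g·m⁻²·a⁻¹
Ordering by g·m⁻²·a⁻¹: zinc (24.2) > copper (14.9)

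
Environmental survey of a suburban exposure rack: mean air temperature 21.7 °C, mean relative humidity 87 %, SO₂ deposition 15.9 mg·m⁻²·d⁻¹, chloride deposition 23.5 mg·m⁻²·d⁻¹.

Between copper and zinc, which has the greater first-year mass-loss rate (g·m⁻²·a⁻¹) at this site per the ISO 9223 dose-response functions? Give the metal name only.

copper

copper: f(T) = -0.080·(T−10) [T>10 °C] = -0.9360
  Pd branch = 0.0053·Pd^0.26·e^(0.059·RH+f) = 0.7234 μm/a
  Cl⁻ term: 0.01025·23.5^0.27·exp(0.036·87+0.049·21.7) = 1.596
  sum: 0.7234 + 1.596 → r_corr = 2.319 μm/a
  mass loss = 2.319 μm/a × 8.96 g/cm³ = 20.78 g·m⁻²·a⁻¹
zinc: temperature factor f = -0.071·(11.7) = -0.8307
  SO₂ term: 0.0129·15.9^0.44·exp(0.046·87-0.8307) = 1.039
  Cl⁻ term: 0.0175·23.5^0.57·exp(0.008·87+0.085·21.7) = 1.342
  r_corr = 1.039 + 1.342 = 2.381 μm/a
  mass loss = 2.381 μm/a × 7.14 g/cm³ = 17 g·m⁻²·a⁻¹
Ordering by g·m⁻²·a⁻¹: copper (20.8) > zinc (17)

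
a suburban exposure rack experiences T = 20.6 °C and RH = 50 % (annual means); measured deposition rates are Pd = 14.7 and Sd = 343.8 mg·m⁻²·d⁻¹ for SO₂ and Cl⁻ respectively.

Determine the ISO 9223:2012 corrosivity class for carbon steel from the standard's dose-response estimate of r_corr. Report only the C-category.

C4

carbon steel: temperature factor f = -0.054·(10.6) = -0.5724
  SO₂ term: 1.77·14.7^0.52·exp(0.02·50-0.5724) = 10.98
  Sd branch = 0.102·Sd^0.62·e^(0.033·RH+0.04·T) = 45.24 μm/a
  r_corr = 10.98 + 45.24 = 56.23 μm/a
ISO 9223 Table 2 (carbon steel): 50 < 56.2 ≤ 80 μm/a ⇒ C4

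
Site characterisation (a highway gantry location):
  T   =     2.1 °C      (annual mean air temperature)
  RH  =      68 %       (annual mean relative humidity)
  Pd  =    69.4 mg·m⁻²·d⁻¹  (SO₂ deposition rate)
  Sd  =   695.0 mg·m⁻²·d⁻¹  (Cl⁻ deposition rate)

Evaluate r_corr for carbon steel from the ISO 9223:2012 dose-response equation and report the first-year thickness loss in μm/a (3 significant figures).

r_corr = 79.6 μm/a

carbon steel: temperature factor f = +0.150·(-7.9) = -1.1850
  SO₂ term: 1.77·69.4^0.52·exp(0.02·68-1.1850) = 19.12
  Sd branch = 0.102·Sd^0.62·e^(0.033·RH+0.04·T) = 60.49 μm/a
  r_corr = 19.12 + 60.49 = 79.61 μm/a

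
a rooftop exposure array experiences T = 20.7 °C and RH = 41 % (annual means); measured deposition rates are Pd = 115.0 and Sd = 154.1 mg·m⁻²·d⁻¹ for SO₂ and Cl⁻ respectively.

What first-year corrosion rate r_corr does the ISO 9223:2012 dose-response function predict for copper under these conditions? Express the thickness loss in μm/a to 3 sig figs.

r_corr = 0.569 μm/a

copper: temperature factor f = -0.080·(10.7) = -0.8560
  Pd branch = 0.0053·Pd^0.26·e^(0.059·RH+f) = 0.08687 μm/a
  Cl⁻ term: 0.01025·154.1^0.27·exp(0.036·41+0.049·20.7) = 0.4819
  sum: 0.08687 + 0.4819 → r_corr = 0.5688 μm/a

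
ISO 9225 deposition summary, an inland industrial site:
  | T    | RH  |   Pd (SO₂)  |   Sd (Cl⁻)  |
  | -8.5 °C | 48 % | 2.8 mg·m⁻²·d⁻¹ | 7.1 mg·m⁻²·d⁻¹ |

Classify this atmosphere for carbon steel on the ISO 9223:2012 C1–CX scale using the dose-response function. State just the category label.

carbon steel: T≤10 °C ⇒ hinge +0.150·(-8.5−10) = -2.7750
  Pd branch = 1.77·Pd^0.52·e^(0.02·RH+f) = 0.4923 μm/a
  Sd branch = 0.102·Sd^0.62·e^(0.033·RH+0.04·T) = 1.193 μm/a
  r_corr = 0.4923 + 1.193 = 1.685 μm/a
1.69 μm/a falls in (1.3, 25] for carbon steel → category C2

C2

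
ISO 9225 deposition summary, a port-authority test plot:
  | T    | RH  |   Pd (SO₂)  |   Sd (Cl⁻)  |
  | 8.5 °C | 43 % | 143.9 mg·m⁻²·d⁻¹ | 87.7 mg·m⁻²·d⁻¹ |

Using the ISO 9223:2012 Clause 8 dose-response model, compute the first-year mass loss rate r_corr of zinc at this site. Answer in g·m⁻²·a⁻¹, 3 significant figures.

zinc: T≤10 °C ⇒ hinge +0.038·(8.5−10) = -0.0570
  SO₂ term: 0.0129·143.9^0.44·exp(0.046·43-0.0570) = 0.7842
  Sd branch = 0.0175·Sd^0.57·e^(0.008·RH+0.085·T) = 0.6512 μm/a
  r_corr = 0.7842 + 0.6512 = 1.435 μm/a
Convert to mass loss: 1.435 μm/a × 7.14 g/cm³ = 10.25 g·m⁻²·a⁻¹

r_corr = 10.2 g·m⁻²·a⁻¹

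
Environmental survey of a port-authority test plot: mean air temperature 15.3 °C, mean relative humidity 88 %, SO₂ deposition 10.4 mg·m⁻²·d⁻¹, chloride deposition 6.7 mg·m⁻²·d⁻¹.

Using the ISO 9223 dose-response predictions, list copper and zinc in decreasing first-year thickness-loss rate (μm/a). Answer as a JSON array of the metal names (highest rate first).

copper: temperature factor f = -0.080·(5.3) = -0.4240
  SO₂ term: 0.0053·10.4^0.26·exp(0.059·88-0.4240) = 1.147
  Cl⁻ term: 0.01025·6.7^0.27·exp(0.036·88+0.049·15.3) = 0.8614
  sum: 1.147 + 0.8614 → r_corr = 2.008 μm/a
zinc: T>10 °C ⇒ hinge -0.071·(15.3−10) = -0.3763
  SO₂ term: 0.0129·10.4^0.44·exp(0.046·88-0.3763) = 1.421
  Sd branch = 0.0175·Sd^0.57·e^(0.008·RH+0.085·T) = 0.3841 μm/a
  sum: 1.421 + 0.3841 → r_corr = 1.805 μm/a
Ordering by μm/a: copper (2.01) > zinc (1.81)

["copper", "zinc"]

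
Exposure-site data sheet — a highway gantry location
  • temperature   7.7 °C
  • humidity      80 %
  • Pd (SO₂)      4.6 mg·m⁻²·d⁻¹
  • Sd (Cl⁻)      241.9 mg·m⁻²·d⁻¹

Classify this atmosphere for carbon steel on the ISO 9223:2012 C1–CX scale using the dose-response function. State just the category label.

C4

carbon steel: f(T) = +0.150·(T−10) [T≤10 °C] = -0.3450
  Pd branch = 1.77·Pd^0.52·e^(0.02·RH+f) = 13.73 μm/a
  Sd branch = 0.102·Sd^0.62·e^(0.033·RH+0.04·T) = 58.45 μm/a
  r_corr = 13.73 + 58.45 = 72.18 μm/a
ISO 9223 Table 2 (carbon steel): 50 < 72.2 ≤ 80 μm/a ⇒ C4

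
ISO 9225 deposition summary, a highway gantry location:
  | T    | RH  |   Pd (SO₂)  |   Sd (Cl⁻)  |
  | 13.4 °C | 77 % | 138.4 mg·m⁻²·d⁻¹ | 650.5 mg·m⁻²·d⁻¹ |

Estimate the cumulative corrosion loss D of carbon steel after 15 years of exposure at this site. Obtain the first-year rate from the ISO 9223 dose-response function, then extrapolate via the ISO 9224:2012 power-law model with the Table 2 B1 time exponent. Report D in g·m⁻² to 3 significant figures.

carbon steel: f(T) = -0.054·(T−10) [T>10 °C] = -0.1836
  SO₂ term: 1.77·138.4^0.52·exp(0.02·77-0.1836) = 89.22
  Cl⁻ term: 0.102·650.5^0.62·exp(0.033·77+0.04·13.4) = 122.8
  sum: 89.22 + 122.8 → r_corr = 212 μm/a
Long-term exponent b (ISO 9224 Table 2, B1) = 0.523
  D(15) = 212 × 15^0.523 = 212 × 4.122 = 873.8 μm
  Mass loss = 873.8 μm × 7.85 g/cm³ = 6860 g·m⁻²

D(15) = 6.86e+03 g·m⁻²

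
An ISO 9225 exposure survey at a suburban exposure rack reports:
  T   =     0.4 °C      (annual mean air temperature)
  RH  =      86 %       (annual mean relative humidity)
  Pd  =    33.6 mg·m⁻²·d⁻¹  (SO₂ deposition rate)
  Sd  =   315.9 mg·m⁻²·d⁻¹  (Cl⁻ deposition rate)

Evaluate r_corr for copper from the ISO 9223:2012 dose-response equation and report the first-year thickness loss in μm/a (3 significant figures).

copper: T≤10 °C ⇒ hinge +0.126·(0.4−10) = -1.2096
  SO₂ term: 0.0053·33.6^0.26·exp(0.059·86-1.2096) = 0.6301
  Sd branch = 0.01025·Sd^0.27·e^(0.036·RH+0.049·T) = 1.093 μm/a
  r_corr = 0.6301 + 1.093 = 1.723 μm/a

r_corr = 1.72 μm/a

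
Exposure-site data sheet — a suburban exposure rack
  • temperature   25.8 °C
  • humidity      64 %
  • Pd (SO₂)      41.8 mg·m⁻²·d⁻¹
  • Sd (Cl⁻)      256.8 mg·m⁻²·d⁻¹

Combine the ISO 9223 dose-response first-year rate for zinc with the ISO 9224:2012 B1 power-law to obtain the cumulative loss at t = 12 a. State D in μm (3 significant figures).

zinc: f(T) = -0.071·(T−10) [T>10 °C] = -1.1218
  SO₂ term: 0.0129·41.8^0.44·exp(0.046·64-1.1218) = 0.4124
  Sd branch = 0.0175·Sd^0.57·e^(0.008·RH+0.085·T) = 6.184 μm/a
  r_corr = 0.4124 + 6.184 = 6.596 μm/a
ISO 9224: D(t) = r_corr · t^b with b = 0.813 (zinc, B1)
  D(12) = 6.596 × 12^0.813 = 6.596 × 7.54 = 49.74 μm

D(12) = 49.7 μm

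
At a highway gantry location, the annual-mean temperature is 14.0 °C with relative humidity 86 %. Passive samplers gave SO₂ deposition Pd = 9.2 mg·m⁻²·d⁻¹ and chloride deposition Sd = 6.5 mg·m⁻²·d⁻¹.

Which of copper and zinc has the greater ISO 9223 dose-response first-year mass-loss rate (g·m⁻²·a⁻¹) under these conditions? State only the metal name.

copper

copper: f(T) = -0.080·(T−10) [T>10 °C] = -0.3200
  Pd branch = 0.0053·Pd^0.26·e^(0.059·RH+f) = 1.095 μm/a
  Cl⁻ term: 0.01025·6.5^0.27·exp(0.036·86+0.049·14.0) = 0.746
  r_corr = 1.095 + 0.746 = 1.841 μm/a
  mass loss = 1.841 μm/a × 8.96 g/cm³ = 16.5 g·m⁻²·a⁻¹
zinc: T>10 °C ⇒ hinge -0.071·(14.0−10) = -0.2840
  Pd branch = 0.0129·Pd^0.44·e^(0.046·RH+f) = 1.347 μm/a
  Cl⁻ term: 0.0175·6.5^0.57·exp(0.008·86+0.085·14.0) = 0.3327
  sum: 1.347 + 0.3327 → r_corr = 1.68 μm/a
  mass loss = 1.68 μm/a × 7.14 g/cm³ = 11.99 g·m⁻²·a⁻¹
Ordering by g·m⁻²·a⁻¹: copper (16.5) > zinc (12)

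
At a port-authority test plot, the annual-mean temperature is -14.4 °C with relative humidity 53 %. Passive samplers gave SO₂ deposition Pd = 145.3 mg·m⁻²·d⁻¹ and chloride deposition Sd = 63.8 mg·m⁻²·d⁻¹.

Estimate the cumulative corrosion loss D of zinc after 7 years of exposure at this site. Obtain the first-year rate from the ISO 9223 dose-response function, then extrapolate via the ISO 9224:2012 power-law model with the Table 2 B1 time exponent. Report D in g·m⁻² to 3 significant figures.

D(7) = 21.1 g·m⁻²

zinc: temperature factor f = +0.038·(-24.4) = -0.9272
  Pd branch = 0.0129·Pd^0.44·e^(0.046·RH+f) = 0.5225 μm/a
  Cl⁻ term: 0.0175·63.8^0.57·exp(0.008·53+0.085·-14.4) = 0.08401
  r_corr = 0.5225 + 0.08401 = 0.6066 μm/a
Long-term exponent b (ISO 9224 Table 2, B1) = 0.813
  D(7) = 0.6066 × 7^0.813 = 0.6066 × 4.865 = 2.951 μm
  Mass loss = 2.951 μm × 7.14 g/cm³ = 21.07 g·m⁻²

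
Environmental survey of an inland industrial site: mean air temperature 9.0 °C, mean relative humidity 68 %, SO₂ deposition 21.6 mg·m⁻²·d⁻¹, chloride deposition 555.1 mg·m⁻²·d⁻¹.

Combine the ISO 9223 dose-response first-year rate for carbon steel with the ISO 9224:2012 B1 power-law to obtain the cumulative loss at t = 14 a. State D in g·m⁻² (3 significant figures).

carbon steel: temperature factor f = +0.150·(-1.0) = -0.1500
  SO₂ term: 1.77·21.6^0.52·exp(0.02·68-0.1500) = 29.33
  Cl⁻ term: 0.102·555.1^0.62·exp(0.033·68+0.04·9.0) = 69.34
  r_corr = 29.33 + 69.34 = 98.68 μm/a
Long-term exponent b (ISO 9224 Table 2, B1) = 0.523
  D(14) = 98.68 × 14^0.523 = 98.68 × 3.976 = 392.3 μm
  Mass loss = 392.3 μm × 7.85 g/cm³ = 3080 g·m⁻²

D(14) = 3.08e+03 g·m⁻²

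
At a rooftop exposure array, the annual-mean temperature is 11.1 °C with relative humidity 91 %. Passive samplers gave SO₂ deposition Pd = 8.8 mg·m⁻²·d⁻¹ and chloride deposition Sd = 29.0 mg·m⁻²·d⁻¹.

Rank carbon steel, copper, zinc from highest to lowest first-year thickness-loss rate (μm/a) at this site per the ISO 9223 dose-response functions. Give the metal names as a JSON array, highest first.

["carbon steel", "copper", "zinc"]

carbon steel: f(T) = -0.054·(T−10) [T>10 °C] = -0.0594
  SO₂ term: 1.77·8.8^0.52·exp(0.02·91-0.0594) = 31.9
  Sd branch = 0.102·Sd^0.62·e^(0.033·RH+0.04·T) = 25.84 μm/a
  r_corr = 31.9 + 25.84 = 57.74 μm/a
copper: temperature factor f = -0.080·(1.1) = -0.0880
  SO₂ term: 0.0053·8.8^0.26·exp(0.059·91-0.0880) = 1.834
  Sd branch = 0.01025·Sd^0.27·e^(0.036·RH+0.049·T) = 1.16 μm/a
  r_corr = 1.834 + 1.16 = 2.994 μm/a
zinc: temperature factor f = -0.071·(1.1) = -0.0781
  SO₂ term: 0.0129·8.8^0.44·exp(0.046·91-0.0781) = 2.043
  Cl⁻ term: 0.0175·29.0^0.57·exp(0.008·91+0.085·11.1) = 0.6346
  r_corr = 2.043 + 0.6346 = 2.677 μm/a
Ordering by μm/a: carbon steel (57.7) > copper (2.99) > zinc (2.68)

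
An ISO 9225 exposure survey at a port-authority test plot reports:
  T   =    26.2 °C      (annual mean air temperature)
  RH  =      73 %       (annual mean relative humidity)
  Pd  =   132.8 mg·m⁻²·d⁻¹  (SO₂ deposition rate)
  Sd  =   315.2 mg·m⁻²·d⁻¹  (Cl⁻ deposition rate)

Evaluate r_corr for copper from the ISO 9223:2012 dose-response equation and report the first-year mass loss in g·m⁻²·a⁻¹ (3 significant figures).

copper: temperature factor f = -0.080·(16.2) = -1.2960
  Pd branch = 0.0053·Pd^0.26·e^(0.059·RH+f) = 0.3837 μm/a
  Cl⁻ term: 0.01025·315.2^0.27·exp(0.036·73+0.049·26.2) = 2.422
  sum: 0.3837 + 2.422 → r_corr = 2.806 μm/a
Convert to mass loss: 2.806 μm/a × 8.96 g/cm³ = 25.14 g·m⁻²·a⁻¹

r_corr = 25.1 g·m⁻²·a⁻¹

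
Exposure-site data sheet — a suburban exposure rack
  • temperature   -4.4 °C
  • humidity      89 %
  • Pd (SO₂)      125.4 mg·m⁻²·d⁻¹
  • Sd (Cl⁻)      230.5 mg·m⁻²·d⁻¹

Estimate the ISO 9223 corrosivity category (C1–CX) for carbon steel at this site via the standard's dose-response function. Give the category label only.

carbon steel: temperature factor f = +0.150·(-14.4) = -2.1600
  Pd branch = 1.77·Pd^0.52·e^(0.02·RH+f) = 14.93 μm/a
  Sd branch = 0.102·Sd^0.62·e^(0.033·RH+0.04·T) = 47.05 μm/a
  sum: 14.93 + 47.05 → r_corr = 61.98 μm/a
ISO 9223 Table 2 (carbon steel): 50 < 62 ≤ 80 μm/a ⇒ C4

C4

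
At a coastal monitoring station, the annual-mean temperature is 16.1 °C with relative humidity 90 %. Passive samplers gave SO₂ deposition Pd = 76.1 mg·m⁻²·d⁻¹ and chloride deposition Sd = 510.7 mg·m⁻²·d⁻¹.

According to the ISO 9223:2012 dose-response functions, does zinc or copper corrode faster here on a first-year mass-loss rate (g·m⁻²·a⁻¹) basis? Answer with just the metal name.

zinc

zinc: f(T) = -0.071·(T−10) [T>10 °C] = -0.4331
  SO₂ term: 0.0129·76.1^0.44·exp(0.046·90-0.4331) = 3.534
  Sd branch = 0.0175·Sd^0.57·e^(0.008·RH+0.085·T) = 4.94 μm/a
  sum: 3.534 + 4.94 → r_corr = 8.474 μm/a
  mass loss = 8.474 μm/a × 7.14 g/cm³ = 60.5 g·m⁻²·a⁻¹
copper: f(T) = -0.080·(T−10) [T>10 °C] = -0.4880
  SO₂ term: 0.0053·76.1^0.26·exp(0.059·90-0.4880) = 2.031
  Cl⁻ term: 0.01025·510.7^0.27·exp(0.036·90+0.049·16.1) = 3.102
  sum: 2.031 + 3.102 → r_corr = 5.133 μm/a
  mass loss = 5.133 μm/a × 8.96 g/cm³ = 45.99 g·m⁻²·a⁻¹
Ordering by g·m⁻²·a⁻¹: zinc (60.5) > copper (46)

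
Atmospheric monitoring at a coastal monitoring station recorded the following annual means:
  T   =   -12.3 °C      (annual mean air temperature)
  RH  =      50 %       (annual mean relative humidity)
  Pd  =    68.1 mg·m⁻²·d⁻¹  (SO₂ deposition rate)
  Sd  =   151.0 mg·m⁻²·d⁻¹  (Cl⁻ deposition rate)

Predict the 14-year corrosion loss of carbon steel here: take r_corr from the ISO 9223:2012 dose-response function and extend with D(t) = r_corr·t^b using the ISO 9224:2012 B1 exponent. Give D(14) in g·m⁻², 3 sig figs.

carbon steel: T≤10 °C ⇒ hinge +0.150·(-12.3−10) = -3.3450
  Pd branch = 1.77·Pd^0.52·e^(0.02·RH+f) = 1.523 μm/a
  Cl⁻ term: 0.102·151.0^0.62·exp(0.033·50+0.04·-12.3) = 7.286
  sum: 1.523 + 7.286 → r_corr = 8.809 μm/a
Long-term exponent b (ISO 9224 Table 2, B1) = 0.523
  D(14) = 8.809 × 14^0.523 = 8.809 × 3.976 = 35.02 μm
  Mass loss = 35.02 μm × 7.85 g/cm³ = 274.9 g·m⁻²

D(14) = 275 g·m⁻²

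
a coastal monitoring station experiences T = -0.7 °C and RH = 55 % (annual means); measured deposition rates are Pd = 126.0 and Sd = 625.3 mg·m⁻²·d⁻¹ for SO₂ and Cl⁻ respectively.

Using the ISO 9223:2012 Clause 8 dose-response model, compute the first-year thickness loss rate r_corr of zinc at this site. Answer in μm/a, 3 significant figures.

zinc: T≤10 °C ⇒ hinge +0.038·(-0.7−10) = -0.4066
  sulphur-dioxide contribution → 0.9056 μm/a
  chloride contribution → 1.005 μm/a
  ⇒ r_corr(zinc) = 1.91 μm/a

r_corr = 1.91 μm/a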